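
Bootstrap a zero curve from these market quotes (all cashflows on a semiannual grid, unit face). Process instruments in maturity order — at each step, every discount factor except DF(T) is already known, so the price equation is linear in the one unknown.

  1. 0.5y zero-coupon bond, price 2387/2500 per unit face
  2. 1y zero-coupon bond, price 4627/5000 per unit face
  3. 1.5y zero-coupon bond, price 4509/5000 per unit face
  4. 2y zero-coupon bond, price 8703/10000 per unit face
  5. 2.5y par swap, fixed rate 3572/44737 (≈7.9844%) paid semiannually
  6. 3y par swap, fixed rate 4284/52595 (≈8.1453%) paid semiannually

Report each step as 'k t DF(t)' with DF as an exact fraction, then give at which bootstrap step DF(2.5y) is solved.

step 1 [0.5y] zero: DF = P = 2387/2500 ≈ 0.954800
step 2 [1y] zero: DF = P = 4627/5000 ≈ 0.925400
step 3 [1.5y] zero: DF = P = 4509/5000 ≈ 0.901800
step 4 [2y] zero: DF = P = 8703/10000 ≈ 0.870300
step 5 [2.5y] swap r/2=1786/44737: DF=(1 − 1786/44737·(0.954800+0.925400+0.901800+0.870300))/(1+1786/44737) = 4107/5000 ≈ 0.821400
step 6 [3y] swap r/2=2142/52595: DF=(1 − 2142/52595·(0.954800+0.925400+0.901800+0.870300+0.821400))/(1+2142/52595) = 3929/5000 ≈ 0.785800

1 1/2 2387/2500
2 1 4627/5000
3 3/2 4509/5000
4 2 8703/10000
5 5/2 4107/5000
6 3 3929/5000
DF(2.5y) is solved at step 5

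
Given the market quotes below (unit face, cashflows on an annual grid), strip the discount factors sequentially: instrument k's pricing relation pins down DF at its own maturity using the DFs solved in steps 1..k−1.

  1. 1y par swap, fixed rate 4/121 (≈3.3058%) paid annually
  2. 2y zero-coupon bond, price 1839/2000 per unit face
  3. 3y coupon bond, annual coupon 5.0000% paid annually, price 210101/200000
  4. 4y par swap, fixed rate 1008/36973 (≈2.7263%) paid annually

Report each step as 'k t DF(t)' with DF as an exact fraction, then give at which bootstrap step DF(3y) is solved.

step 1 [1y] swap r/1=4/121: DF=(1 − 4/121·(0))/(1+4/121) = 121/125 ≈ 0.968000
step 2 [2y] zero: DF = P = 1839/2000 ≈ 0.919500
step 3 [3y] bond c/1=1/20: DF=(210101/200000 − 1/20·(0.968000+0.919500))/(1+1/20) = 4553/5000 ≈ 0.910600
step 4 [4y] swap r/1=1008/36973: DF=(1 − 1008/36973·(0.968000+0.919500+0.910600))/(1+1008/36973) = 562/625 ≈ 0.899200

1 1 121/125
2 2 1839/2000
3 3 4553/5000
4 4 562/625
DF(3y) is solved at step 3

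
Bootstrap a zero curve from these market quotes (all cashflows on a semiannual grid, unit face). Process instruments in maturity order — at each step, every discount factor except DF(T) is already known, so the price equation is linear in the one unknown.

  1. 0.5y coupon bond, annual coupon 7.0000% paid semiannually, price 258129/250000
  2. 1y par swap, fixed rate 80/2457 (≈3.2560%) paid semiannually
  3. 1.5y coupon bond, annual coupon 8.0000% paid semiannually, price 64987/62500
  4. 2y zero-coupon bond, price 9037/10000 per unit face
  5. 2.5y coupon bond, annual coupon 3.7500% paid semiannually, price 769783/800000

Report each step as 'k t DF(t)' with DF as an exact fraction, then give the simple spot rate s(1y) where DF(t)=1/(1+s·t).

step 1 [0.5y] bond c/2=7/200: DF=(258129/250000 − 7/200·(0))/(1+7/200) = 1247/1250 ≈ 0.997600
step 2 [1y] swap r/2=40/2457: DF=(1 − 40/2457·(0.997600))/(1+40/2457) = 121/125 ≈ 0.968000
step 3 [1.5y] bond c/2=1/25: DF=(64987/62500 − 1/25·(0.997600+0.968000))/(1+1/25) = 4621/5000 ≈ 0.924200
step 4 [2y] zero: DF = P = 9037/10000 ≈ 0.903700
step 5 [2.5y] bond c/2=3/160: DF=(769783/800000 − 3/160·(0.997600+0.968000+0.924200+0.903700))/(1+3/160) = 8747/10000 ≈ 0.874700

1 1/2 1247/1250
2 1 121/125
3 3/2 4621/5000
4 2 9037/10000
5 5/2 8747/10000
s(1y) = (1/(121/125) − 1)/(1) = 4/121 ≈ 3.3058%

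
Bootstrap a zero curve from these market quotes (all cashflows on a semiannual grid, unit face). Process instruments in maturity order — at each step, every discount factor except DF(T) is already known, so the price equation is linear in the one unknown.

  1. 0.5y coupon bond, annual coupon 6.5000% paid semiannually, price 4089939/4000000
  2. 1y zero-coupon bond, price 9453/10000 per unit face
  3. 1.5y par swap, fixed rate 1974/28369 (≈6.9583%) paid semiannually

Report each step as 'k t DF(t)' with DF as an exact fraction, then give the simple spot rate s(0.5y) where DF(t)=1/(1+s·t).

step 1 [0.5y] bond c/2=13/400: DF=(4089939/4000000 − 13/400·(0))/(1+13/400) = 9903/10000 ≈ 0.990300
step 2 [1y] zero: DF = P = 9453/10000 ≈ 0.945300
step 3 [1.5y] swap r/2=987/28369: DF=(1 − 987/28369·(0.990300+0.945300))/(1+987/28369) = 9013/10000 ≈ 0.901300

1 1/2 9903/10000
2 1 9453/10000
3 3/2 9013/10000
s(0.5y) = (1/(9903/10000) − 1)/(1/2) = 194/9903 ≈ 1.9590%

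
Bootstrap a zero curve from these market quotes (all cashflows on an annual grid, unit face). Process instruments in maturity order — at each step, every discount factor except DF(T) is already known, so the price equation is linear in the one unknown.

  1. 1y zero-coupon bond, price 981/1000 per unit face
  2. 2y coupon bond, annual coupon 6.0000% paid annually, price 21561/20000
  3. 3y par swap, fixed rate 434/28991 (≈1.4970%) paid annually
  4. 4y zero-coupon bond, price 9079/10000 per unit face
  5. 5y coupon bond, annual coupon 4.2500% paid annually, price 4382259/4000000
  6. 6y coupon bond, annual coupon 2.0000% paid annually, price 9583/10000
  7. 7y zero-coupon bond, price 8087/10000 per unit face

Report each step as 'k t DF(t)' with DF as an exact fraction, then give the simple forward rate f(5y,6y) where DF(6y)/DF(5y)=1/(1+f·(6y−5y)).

step 1 [1y] zero: DF = P = 981/1000 ≈ 0.981000
step 2 [2y] bond c/1=3/50: DF=(21561/20000 − 3/50·(0.981000))/(1+3/50) = 1923/2000 ≈ 0.961500
step 3 [3y] swap r/1=434/28991: DF=(1 − 434/28991·(0.981000+0.961500))/(1+434/28991) = 4783/5000 ≈ 0.956600
step 4 [4y] zero: DF = P = 9079/10000 ≈ 0.907900
step 5 [5y] bond c/1=17/400: DF=(4382259/4000000 − 17/400·(0.981000+0.961500+0.956600+0.907900))/(1+17/400) = 8957/10000 ≈ 0.895700
step 6 [6y] bond c/1=1/50: DF=(9583/10000 − 1/50·(0.981000+0.961500+0.956600+0.907900+0.895700))/(1+1/50) = 8473/10000 ≈ 0.847300
step 7 [7y] zero: DF = P = 8087/10000 ≈ 0.808700

1 1 981/1000
2 2 1923/2000
3 3 4783/5000
4 4 9079/10000
5 5 8957/10000
6 6 8473/10000
7 7 8087/10000
f(5y,6y) = ((8957/10000)/(8473/10000) − 1)/(1) = 484/8473 ≈ 5.7123%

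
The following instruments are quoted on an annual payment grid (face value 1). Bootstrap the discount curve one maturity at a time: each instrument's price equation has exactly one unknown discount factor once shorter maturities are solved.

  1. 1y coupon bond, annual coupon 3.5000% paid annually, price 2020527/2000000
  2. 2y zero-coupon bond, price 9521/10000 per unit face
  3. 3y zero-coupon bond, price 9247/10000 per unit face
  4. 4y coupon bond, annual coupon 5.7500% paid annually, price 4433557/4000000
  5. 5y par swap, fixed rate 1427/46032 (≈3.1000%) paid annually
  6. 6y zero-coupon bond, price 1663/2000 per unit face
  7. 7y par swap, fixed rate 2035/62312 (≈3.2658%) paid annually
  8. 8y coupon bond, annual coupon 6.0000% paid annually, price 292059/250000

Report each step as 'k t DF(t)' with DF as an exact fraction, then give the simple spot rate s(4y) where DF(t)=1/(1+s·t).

step 1 [1y] bond c/1=7/200: DF=(2020527/2000000 − 7/200·(0))/(1+7/200) = 9761/10000 ≈ 0.976100
step 2 [2y] zero: DF = P = 9521/10000 ≈ 0.952100
step 3 [3y] zero: DF = P = 9247/10000 ≈ 0.924700
step 4 [4y] bond c/1=23/400: DF=(4433557/4000000 − 23/400·(0.976100+0.952100+0.924700))/(1+23/400) = 893/1000 ≈ 0.893000
step 5 [5y] swap r/1=1427/46032: DF=(1 − 1427/46032·(0.976100+0.952100+0.924700+0.893000))/(1+1427/46032) = 8573/10000 ≈ 0.857300
step 6 [6y] zero: DF = P = 1663/2000 ≈ 0.831500
step 7 [7y] swap r/1=2035/62312: DF=(1 − 2035/62312·(0.976100+0.952100+0.924700+0.893000+0.857300+0.831500))/(1+2035/62312) = 1593/2000 ≈ 0.796500
step 8 [8y] bond c/1=3/50: DF=(292059/250000 − 3/50·(0.976100+0.952100+0.924700+0.893000+0.857300+0.831500+0.796500))/(1+3/50) = 3747/5000 ≈ 0.749400

1 1 9761/10000
2 2 9521/10000
3 3 9247/10000
4 4 893/1000
5 5 8573/10000
6 6 1663/2000
7 7 1593/2000
8 8 3747/5000
s(4y) = (1/(893/1000) − 1)/(4) = 107/3572 ≈ 2.9955%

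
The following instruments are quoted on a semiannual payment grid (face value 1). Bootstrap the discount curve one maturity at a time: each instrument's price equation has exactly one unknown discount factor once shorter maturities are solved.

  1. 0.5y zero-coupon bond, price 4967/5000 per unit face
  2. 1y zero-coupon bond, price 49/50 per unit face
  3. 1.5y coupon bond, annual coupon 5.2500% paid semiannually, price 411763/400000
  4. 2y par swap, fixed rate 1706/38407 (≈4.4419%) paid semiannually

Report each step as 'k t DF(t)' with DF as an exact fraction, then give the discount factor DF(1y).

1 1/2 4967/5000
2 1 49/50
3 3/2 4763/5000
4 2 9147/10000
DF(1y) = 49/50 ≈ 0.980000

step 1 [0.5y] zero: DF = P = 4967/5000 ≈ 0.993400
step 2 [1y] zero: DF = P = 49/50 ≈ 0.980000
step 3 [1.5y] bond c/2=21/800: DF=(411763/400000 − 21/800·(0.993400+0.980000))/(1+21/800) = 4763/5000 ≈ 0.952600
step 4 [2y] swap r/2=853/38407: DF=(1 − 853/38407·(0.993400+0.980000+0.952600))/(1+853/38407) = 9147/10000 ≈ 0.914700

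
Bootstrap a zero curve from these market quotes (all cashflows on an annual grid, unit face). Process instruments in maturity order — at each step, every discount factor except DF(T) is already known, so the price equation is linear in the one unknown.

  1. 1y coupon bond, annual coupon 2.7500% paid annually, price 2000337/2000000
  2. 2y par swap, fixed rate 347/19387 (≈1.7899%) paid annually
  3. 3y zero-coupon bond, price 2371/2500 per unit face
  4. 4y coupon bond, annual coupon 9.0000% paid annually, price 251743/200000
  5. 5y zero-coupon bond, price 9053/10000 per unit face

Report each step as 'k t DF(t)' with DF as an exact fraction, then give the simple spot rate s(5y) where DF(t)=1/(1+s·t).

step 1 [1y] bond c/1=11/400: DF=(2000337/2000000 − 11/400·(0))/(1+11/400) = 4867/5000 ≈ 0.973400
step 2 [2y] swap r/1=347/19387: DF=(1 − 347/19387·(0.973400))/(1+347/19387) = 9653/10000 ≈ 0.965300
step 3 [3y] zero: DF = P = 2371/2500 ≈ 0.948400
step 4 [4y] bond c/1=9/100: DF=(251743/200000 − 9/100·(0.973400+0.965300+0.948400))/(1+9/100) = 2291/2500 ≈ 0.916400
step 5 [5y] zero: DF = P = 9053/10000 ≈ 0.905300

1 1 4867/5000
2 2 9653/10000
3 3 2371/2500
4 4 2291/2500
5 5 9053/10000
s(5y) = (1/(9053/10000) − 1)/(5) = 947/45265 ≈ 2.0921%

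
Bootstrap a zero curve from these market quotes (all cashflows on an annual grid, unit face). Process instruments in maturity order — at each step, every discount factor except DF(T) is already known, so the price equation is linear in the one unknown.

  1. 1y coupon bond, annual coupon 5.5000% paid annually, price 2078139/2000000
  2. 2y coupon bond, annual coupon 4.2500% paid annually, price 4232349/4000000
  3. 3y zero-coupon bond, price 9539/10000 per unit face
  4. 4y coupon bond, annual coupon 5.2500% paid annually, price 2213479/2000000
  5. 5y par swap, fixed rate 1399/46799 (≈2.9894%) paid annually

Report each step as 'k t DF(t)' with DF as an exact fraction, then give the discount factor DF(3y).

1 1 9849/10000
2 2 2437/2500
3 3 9539/10000
4 4 4531/5000
5 5 8601/10000
DF(3y) = 9539/10000 ≈ 0.953900

step 1 [1y] bond c/1=11/200: DF=(2078139/2000000 − 11/200·(0))/(1+11/200) = 9849/10000 ≈ 0.984900
step 2 [2y] bond c/1=17/400: DF=(4232349/4000000 − 17/400·(0.984900))/(1+17/400) = 2437/2500 ≈ 0.974800
step 3 [3y] zero: DF = P = 9539/10000 ≈ 0.953900
step 4 [4y] bond c/1=21/400: DF=(2213479/2000000 − 21/400·(0.984900+0.974800+0.953900))/(1+21/400) = 4531/5000 ≈ 0.906200
step 5 [5y] swap r/1=1399/46799: DF=(1 − 1399/46799·(0.984900+0.974800+0.953900+0.906200))/(1+1399/46799) = 8601/10000 ≈ 0.860100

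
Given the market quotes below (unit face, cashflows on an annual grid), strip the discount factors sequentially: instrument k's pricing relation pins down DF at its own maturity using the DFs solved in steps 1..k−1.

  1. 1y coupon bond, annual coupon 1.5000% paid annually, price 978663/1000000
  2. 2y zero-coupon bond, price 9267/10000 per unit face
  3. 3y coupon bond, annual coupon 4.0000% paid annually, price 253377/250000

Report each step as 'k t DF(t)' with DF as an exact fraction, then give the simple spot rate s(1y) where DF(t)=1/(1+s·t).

1 1 4821/5000
2 2 9267/10000
3 3 4509/5000
s(1y) = (1/(4821/5000) − 1)/(1) = 179/4821 ≈ 3.7129%

step 1 [1y] bond c/1=3/200: DF=(978663/1000000 − 3/200·(0))/(1+3/200) = 4821/5000 ≈ 0.964200
step 2 [2y] zero: DF = P = 9267/10000 ≈ 0.926700
step 3 [3y] bond c/1=1/25: DF=(253377/250000 − 1/25·(0.964200+0.926700))/(1+1/25) = 4509/5000 ≈ 0.901800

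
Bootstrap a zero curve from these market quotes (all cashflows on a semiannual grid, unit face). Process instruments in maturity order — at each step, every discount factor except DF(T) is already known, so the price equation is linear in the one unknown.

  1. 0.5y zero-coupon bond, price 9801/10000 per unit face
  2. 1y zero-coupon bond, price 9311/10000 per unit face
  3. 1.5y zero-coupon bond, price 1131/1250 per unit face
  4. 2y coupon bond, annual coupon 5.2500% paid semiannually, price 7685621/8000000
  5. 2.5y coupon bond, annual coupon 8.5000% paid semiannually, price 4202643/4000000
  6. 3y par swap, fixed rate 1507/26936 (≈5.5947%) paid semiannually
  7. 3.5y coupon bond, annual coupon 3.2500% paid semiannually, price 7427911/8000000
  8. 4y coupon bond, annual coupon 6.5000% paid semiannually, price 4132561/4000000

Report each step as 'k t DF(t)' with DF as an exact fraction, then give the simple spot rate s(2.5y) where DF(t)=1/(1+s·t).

1 1/2 9801/10000
2 1 9311/10000
3 3/2 1131/1250
4 2 8641/10000
5 5/2 4289/5000
6 3 8493/10000
7 7/2 331/400
8 4 161/200
s(2.5y) = (1/(4289/5000) − 1)/(5/2) = 1422/21445 ≈ 6.6309%

step 1 [0.5y] zero: DF = P = 9801/10000 ≈ 0.980100
step 2 [1y] zero: DF = P = 9311/10000 ≈ 0.931100
step 3 [1.5y] zero: DF = P = 1131/1250 ≈ 0.904800
step 4 [2y] bond c/2=21/800: DF=(7685621/8000000 − 21/800·(0.980100+0.931100+0.904800))/(1+21/800) = 8641/10000 ≈ 0.864100
step 5 [2.5y] bond c/2=17/400: DF=(4202643/4000000 − 17/400·(0.980100+0.931100+0.904800+0.864100))/(1+17/400) = 4289/5000 ≈ 0.857800
step 6 [3y] swap r/2=1507/53872: DF=(1 − 1507/53872·(0.980100+0.931100+0.904800+0.864100+0.857800))/(1+1507/53872) = 8493/10000 ≈ 0.849300
step 7 [3.5y] bond c/2=13/800: DF=(7427911/8000000 − 13/800·(0.980100+0.931100+0.904800+0.864100+0.857800+0.849300))/(1+13/800) = 331/400 ≈ 0.827500
step 8 [4y] bond c/2=13/400: DF=(4132561/4000000 − 13/400·(0.980100+0.931100+0.904800+0.864100+0.857800+0.849300+0.827500))/(1+13/400) = 161/200 ≈ 0.805000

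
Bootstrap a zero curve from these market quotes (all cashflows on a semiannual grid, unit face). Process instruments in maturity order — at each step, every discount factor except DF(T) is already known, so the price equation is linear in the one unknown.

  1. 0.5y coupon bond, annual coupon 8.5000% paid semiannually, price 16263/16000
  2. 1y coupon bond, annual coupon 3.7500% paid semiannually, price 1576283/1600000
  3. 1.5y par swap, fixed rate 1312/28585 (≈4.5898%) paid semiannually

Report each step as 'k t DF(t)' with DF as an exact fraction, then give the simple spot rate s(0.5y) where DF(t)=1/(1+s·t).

1 1/2 39/40
2 1 9491/10000
3 3/2 584/625
s(0.5y) = (1/(39/40) − 1)/(1/2) = 2/39 ≈ 5.1282%

step 1 [0.5y] bond c/2=17/400: DF=(16263/16000 − 17/400·(0))/(1+17/400) = 39/40 ≈ 0.975000
step 2 [1y] bond c/2=3/160: DF=(1576283/1600000 − 3/160·(0.975000))/(1+3/160) = 9491/10000 ≈ 0.949100
step 3 [1.5y] swap r/2=656/28585: DF=(1 − 656/28585·(0.975000+0.949100))/(1+656/28585) = 584/625 ≈ 0.934400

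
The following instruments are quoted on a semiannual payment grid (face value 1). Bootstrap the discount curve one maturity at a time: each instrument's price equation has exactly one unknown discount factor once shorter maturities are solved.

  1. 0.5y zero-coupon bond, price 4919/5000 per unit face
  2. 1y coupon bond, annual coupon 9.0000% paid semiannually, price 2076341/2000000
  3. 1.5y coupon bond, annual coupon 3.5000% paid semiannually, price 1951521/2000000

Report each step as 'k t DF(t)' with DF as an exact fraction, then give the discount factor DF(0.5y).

step 1 [0.5y] zero: DF = P = 4919/5000 ≈ 0.983800
step 2 [1y] bond c/2=9/200: DF=(2076341/2000000 − 9/200·(0.983800))/(1+9/200) = 9511/10000 ≈ 0.951100
step 3 [1.5y] bond c/2=7/400: DF=(1951521/2000000 − 7/400·(0.983800+0.951100))/(1+7/400) = 9257/10000 ≈ 0.925700

1 1/2 4919/5000
2 1 9511/10000
3 3/2 9257/10000
DF(0.5y) = 4919/5000 ≈ 0.983800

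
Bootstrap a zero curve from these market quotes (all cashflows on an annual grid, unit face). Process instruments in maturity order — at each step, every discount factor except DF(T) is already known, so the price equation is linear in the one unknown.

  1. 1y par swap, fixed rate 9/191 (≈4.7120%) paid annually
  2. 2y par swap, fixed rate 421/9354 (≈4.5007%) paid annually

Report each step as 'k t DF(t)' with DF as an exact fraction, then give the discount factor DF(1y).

1 1 191/200
2 2 4579/5000
DF(1y) = 191/200 ≈ 0.955000

step 1 [1y] swap r/1=9/191: DF=(1 − 9/191·(0))/(1+9/191) = 191/200 ≈ 0.955000
step 2 [2y] swap r/1=421/9354: DF=(1 − 421/9354·(0.955000))/(1+421/9354) = 4579/5000 ≈ 0.915800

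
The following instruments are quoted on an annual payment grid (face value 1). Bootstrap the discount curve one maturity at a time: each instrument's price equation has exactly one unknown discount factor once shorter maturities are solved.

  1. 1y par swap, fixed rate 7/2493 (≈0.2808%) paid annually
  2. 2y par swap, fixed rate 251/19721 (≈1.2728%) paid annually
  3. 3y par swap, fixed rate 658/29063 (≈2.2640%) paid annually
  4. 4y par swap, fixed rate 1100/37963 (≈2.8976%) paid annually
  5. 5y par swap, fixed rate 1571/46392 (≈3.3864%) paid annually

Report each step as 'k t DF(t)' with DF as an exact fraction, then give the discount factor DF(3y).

step 1 [1y] swap r/1=7/2493: DF=(1 − 7/2493·(0))/(1+7/2493) = 2493/2500 ≈ 0.997200
step 2 [2y] swap r/1=251/19721: DF=(1 − 251/19721·(0.997200))/(1+251/19721) = 9749/10000 ≈ 0.974900
step 3 [3y] swap r/1=658/29063: DF=(1 − 658/29063·(0.997200+0.974900))/(1+658/29063) = 4671/5000 ≈ 0.934200
step 4 [4y] swap r/1=1100/37963: DF=(1 − 1100/37963·(0.997200+0.974900+0.934200))/(1+1100/37963) = 89/100 ≈ 0.890000
step 5 [5y] swap r/1=1571/46392: DF=(1 − 1571/46392·(0.997200+0.974900+0.934200+0.890000))/(1+1571/46392) = 8429/10000 ≈ 0.842900

1 1 2493/2500
2 2 9749/10000
3 3 4671/5000
4 4 89/100
5 5 8429/10000
DF(3y) = 4671/5000 ≈ 0.934200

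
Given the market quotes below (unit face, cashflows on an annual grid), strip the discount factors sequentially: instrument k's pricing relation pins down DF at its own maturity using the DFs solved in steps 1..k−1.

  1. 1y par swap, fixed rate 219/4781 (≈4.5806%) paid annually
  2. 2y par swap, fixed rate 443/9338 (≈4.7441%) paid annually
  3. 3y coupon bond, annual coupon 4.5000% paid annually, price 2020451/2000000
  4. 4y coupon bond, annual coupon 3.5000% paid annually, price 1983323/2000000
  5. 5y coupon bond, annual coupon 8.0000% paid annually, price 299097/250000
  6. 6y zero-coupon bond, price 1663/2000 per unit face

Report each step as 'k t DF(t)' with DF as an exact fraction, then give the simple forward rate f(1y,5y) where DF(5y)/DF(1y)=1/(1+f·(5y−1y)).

step 1 [1y] swap r/1=219/4781: DF=(1 − 219/4781·(0))/(1+219/4781) = 4781/5000 ≈ 0.956200
step 2 [2y] swap r/1=443/9338: DF=(1 − 443/9338·(0.956200))/(1+443/9338) = 4557/5000 ≈ 0.911400
step 3 [3y] bond c/1=9/200: DF=(2020451/2000000 − 9/200·(0.956200+0.911400))/(1+9/200) = 8863/10000 ≈ 0.886300
step 4 [4y] bond c/1=7/200: DF=(1983323/2000000 − 7/200·(0.956200+0.911400+0.886300))/(1+7/200) = 173/200 ≈ 0.865000
step 5 [5y] bond c/1=2/25: DF=(299097/250000 − 2/25·(0.956200+0.911400+0.886300+0.865000))/(1+2/25) = 8397/10000 ≈ 0.839700
step 6 [6y] zero: DF = P = 1663/2000 ≈ 0.831500

1 1 4781/5000
2 2 4557/5000
3 3 8863/10000
4 4 173/200
5 5 8397/10000
6 6 1663/2000
f(1y,5y) = ((4781/5000)/(8397/10000) − 1)/(4) = 1165/33588 ≈ 3.4685%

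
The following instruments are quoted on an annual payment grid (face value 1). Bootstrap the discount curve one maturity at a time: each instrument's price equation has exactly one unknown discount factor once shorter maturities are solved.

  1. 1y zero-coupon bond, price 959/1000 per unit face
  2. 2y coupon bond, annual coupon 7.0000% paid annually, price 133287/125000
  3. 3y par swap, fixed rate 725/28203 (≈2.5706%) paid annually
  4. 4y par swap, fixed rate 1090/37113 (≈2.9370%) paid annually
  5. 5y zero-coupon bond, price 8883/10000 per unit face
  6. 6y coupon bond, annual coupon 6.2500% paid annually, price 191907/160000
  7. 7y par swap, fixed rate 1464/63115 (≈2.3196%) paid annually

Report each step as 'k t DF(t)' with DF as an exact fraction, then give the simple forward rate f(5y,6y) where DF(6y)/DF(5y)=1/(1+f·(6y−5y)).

1 1 959/1000
2 2 4669/5000
3 3 371/400
4 4 891/1000
5 5 8883/10000
6 6 8583/10000
7 7 1067/1250
f(5y,6y) = ((8883/10000)/(8583/10000) − 1)/(1) = 100/2861 ≈ 3.4953%

step 1 [1y] zero: DF = P = 959/1000 ≈ 0.959000
step 2 [2y] bond c/1=7/100: DF=(133287/125000 − 7/100·(0.959000))/(1+7/100) = 4669/5000 ≈ 0.933800
step 3 [3y] swap r/1=725/28203: DF=(1 − 725/28203·(0.959000+0.933800))/(1+725/28203) = 371/400 ≈ 0.927500
step 4 [4y] swap r/1=1090/37113: DF=(1 − 1090/37113·(0.959000+0.933800+0.927500))/(1+1090/37113) = 891/1000 ≈ 0.891000
step 5 [5y] zero: DF = P = 8883/10000 ≈ 0.888300
step 6 [6y] bond c/1=1/16: DF=(191907/160000 − 1/16·(0.959000+0.933800+0.927500+0.891000+0.888300))/(1+1/16) = 8583/10000 ≈ 0.858300
step 7 [7y] swap r/1=1464/63115: DF=(1 − 1464/63115·(0.959000+0.933800+0.927500+0.891000+0.888300+0.858300))/(1+1464/63115) = 1067/1250 ≈ 0.853600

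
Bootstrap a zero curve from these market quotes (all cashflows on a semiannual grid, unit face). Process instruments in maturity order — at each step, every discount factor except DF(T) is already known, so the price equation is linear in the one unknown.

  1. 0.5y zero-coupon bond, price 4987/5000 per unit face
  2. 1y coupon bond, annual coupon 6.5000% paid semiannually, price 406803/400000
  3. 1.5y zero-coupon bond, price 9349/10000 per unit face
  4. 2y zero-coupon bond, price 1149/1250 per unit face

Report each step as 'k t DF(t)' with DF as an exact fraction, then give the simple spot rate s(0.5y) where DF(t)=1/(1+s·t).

1 1/2 4987/5000
2 1 596/625
3 3/2 9349/10000
4 2 1149/1250
s(0.5y) = (1/(4987/5000) − 1)/(1/2) = 26/4987 ≈ 0.5214%

step 1 [0.5y] zero: DF = P = 4987/5000 ≈ 0.997400
step 2 [1y] bond c/2=13/400: DF=(406803/400000 − 13/400·(0.997400))/(1+13/400) = 596/625 ≈ 0.953600
step 3 [1.5y] zero: DF = P = 9349/10000 ≈ 0.934900
step 4 [2y] zero: DF = P = 1149/1250 ≈ 0.919200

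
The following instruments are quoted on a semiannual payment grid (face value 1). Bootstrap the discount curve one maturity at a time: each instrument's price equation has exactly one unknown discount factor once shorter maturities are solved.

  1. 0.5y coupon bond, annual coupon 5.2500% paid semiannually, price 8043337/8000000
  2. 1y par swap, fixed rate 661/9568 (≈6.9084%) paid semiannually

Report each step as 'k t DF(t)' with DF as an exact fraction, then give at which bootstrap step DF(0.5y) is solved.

step 1 [0.5y] bond c/2=21/800: DF=(8043337/8000000 − 21/800·(0))/(1+21/800) = 9797/10000 ≈ 0.979700
step 2 [1y] swap r/2=661/19136: DF=(1 − 661/19136·(0.979700))/(1+661/19136) = 9339/10000 ≈ 0.933900

1 1/2 9797/10000
2 1 9339/10000
DF(0.5y) is solved at step 1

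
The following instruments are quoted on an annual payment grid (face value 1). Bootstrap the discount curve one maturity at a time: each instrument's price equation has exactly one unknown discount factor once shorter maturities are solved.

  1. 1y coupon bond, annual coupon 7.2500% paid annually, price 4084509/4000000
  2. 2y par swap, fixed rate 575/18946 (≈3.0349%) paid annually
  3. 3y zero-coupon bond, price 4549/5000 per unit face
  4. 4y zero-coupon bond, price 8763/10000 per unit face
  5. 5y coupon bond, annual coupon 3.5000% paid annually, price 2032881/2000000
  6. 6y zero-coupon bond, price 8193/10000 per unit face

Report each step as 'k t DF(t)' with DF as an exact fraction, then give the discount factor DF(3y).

1 1 9521/10000
2 2 377/400
3 3 4549/5000
4 4 8763/10000
5 5 536/625
6 6 8193/10000
DF(3y) = 4549/5000 ≈ 0.909800

step 1 [1y] bond c/1=29/400: DF=(4084509/4000000 − 29/400·(0))/(1+29/400) = 9521/10000 ≈ 0.952100
step 2 [2y] swap r/1=575/18946: DF=(1 − 575/18946·(0.952100))/(1+575/18946) = 377/400 ≈ 0.942500
step 3 [3y] zero: DF = P = 4549/5000 ≈ 0.909800
step 4 [4y] zero: DF = P = 8763/10000 ≈ 0.876300
step 5 [5y] bond c/1=7/200: DF=(2032881/2000000 − 7/200·(0.952100+0.942500+0.909800+0.876300))/(1+7/200) = 536/625 ≈ 0.857600
step 6 [6y] zero: DF = P = 8193/10000 ≈ 0.819300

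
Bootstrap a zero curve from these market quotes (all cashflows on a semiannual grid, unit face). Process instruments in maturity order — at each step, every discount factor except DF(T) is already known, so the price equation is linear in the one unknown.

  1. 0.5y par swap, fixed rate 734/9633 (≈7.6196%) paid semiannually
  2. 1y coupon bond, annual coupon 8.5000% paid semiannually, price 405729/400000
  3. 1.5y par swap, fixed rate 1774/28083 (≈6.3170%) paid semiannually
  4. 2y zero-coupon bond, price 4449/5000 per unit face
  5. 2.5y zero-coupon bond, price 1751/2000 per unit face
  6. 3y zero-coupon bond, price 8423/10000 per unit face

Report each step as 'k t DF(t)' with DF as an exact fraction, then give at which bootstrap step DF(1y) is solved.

1 1/2 9633/10000
2 1 9337/10000
3 3/2 9113/10000
4 2 4449/5000
5 5/2 1751/2000
6 3 8423/10000
DF(1y) is solved at step 2

step 1 [0.5y] swap r/2=367/9633: DF=(1 − 367/9633·(0))/(1+367/9633) = 9633/10000 ≈ 0.963300
step 2 [1y] bond c/2=17/400: DF=(405729/400000 − 17/400·(0.963300))/(1+17/400) = 9337/10000 ≈ 0.933700
step 3 [1.5y] swap r/2=887/28083: DF=(1 − 887/28083·(0.963300+0.933700))/(1+887/28083) = 9113/10000 ≈ 0.911300
step 4 [2y] zero: DF = P = 4449/5000 ≈ 0.889800
step 5 [2.5y] zero: DF = P = 1751/2000 ≈ 0.875500
step 6 [3y] zero: DF = P = 8423/10000 ≈ 0.842300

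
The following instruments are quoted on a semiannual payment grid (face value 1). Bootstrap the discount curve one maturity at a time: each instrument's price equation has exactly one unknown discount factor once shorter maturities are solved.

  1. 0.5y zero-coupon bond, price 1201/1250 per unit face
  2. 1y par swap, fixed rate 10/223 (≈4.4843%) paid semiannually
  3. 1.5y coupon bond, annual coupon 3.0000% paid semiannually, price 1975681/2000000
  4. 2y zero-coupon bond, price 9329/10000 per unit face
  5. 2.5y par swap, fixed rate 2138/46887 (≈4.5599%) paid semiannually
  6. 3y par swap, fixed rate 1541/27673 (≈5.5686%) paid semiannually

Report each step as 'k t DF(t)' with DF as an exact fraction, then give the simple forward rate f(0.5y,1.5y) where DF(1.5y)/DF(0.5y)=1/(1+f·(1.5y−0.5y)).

1 1/2 1201/1250
2 1 957/1000
3 3/2 9449/10000
4 2 9329/10000
5 5/2 8931/10000
6 3 8459/10000
f(0.5y,1.5y) = ((1201/1250)/(9449/10000) − 1)/(1) = 159/9449 ≈ 1.6827%

step 1 [0.5y] zero: DF = P = 1201/1250 ≈ 0.960800
step 2 [1y] swap r/2=5/223: DF=(1 − 5/223·(0.960800))/(1+5/223) = 957/1000 ≈ 0.957000
step 3 [1.5y] bond c/2=3/200: DF=(1975681/2000000 − 3/200·(0.960800+0.957000))/(1+3/200) = 9449/10000 ≈ 0.944900
step 4 [2y] zero: DF = P = 9329/10000 ≈ 0.932900
step 5 [2.5y] swap r/2=1069/46887: DF=(1 − 1069/46887·(0.960800+0.957000+0.944900+0.932900))/(1+1069/46887) = 8931/10000 ≈ 0.893100
step 6 [3y] swap r/2=1541/55346: DF=(1 − 1541/55346·(0.960800+0.957000+0.944900+0.932900+0.893100))/(1+1541/55346) = 8459/10000 ≈ 0.845900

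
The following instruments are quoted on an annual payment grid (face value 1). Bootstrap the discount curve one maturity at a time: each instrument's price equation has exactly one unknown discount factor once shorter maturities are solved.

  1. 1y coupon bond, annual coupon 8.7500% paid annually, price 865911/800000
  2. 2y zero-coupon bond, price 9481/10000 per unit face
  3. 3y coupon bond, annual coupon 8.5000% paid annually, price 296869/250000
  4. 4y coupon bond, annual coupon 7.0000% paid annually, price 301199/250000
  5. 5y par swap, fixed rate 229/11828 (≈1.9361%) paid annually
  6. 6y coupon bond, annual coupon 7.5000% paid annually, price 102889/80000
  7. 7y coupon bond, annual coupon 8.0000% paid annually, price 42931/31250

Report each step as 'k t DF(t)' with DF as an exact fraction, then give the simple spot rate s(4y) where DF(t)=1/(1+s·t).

1 1 9953/10000
2 2 9481/10000
3 3 4711/5000
4 4 2343/2500
5 5 2271/2500
6 6 8663/10000
7 7 4287/5000
s(4y) = (1/(2343/2500) − 1)/(4) = 157/9372 ≈ 1.6752%

step 1 [1y] bond c/1=7/80: DF=(865911/800000 − 7/80·(0))/(1+7/80) = 9953/10000 ≈ 0.995300
step 2 [2y] zero: DF = P = 9481/10000 ≈ 0.948100
step 3 [3y] bond c/1=17/200: DF=(296869/250000 − 17/200·(0.995300+0.948100))/(1+17/200) = 4711/5000 ≈ 0.942200
step 4 [4y] bond c/1=7/100: DF=(301199/250000 − 7/100·(0.995300+0.948100+0.942200))/(1+7/100) = 2343/2500 ≈ 0.937200
step 5 [5y] swap r/1=229/11828: DF=(1 − 229/11828·(0.995300+0.948100+0.942200+0.937200))/(1+229/11828) = 2271/2500 ≈ 0.908400
step 6 [6y] bond c/1=3/40: DF=(102889/80000 − 3/40·(0.995300+0.948100+0.942200+0.937200+0.908400))/(1+3/40) = 8663/10000 ≈ 0.866300
step 7 [7y] bond c/1=2/25: DF=(42931/31250 − 2/25·(0.995300+0.948100+0.942200+0.937200+0.908400+0.866300))/(1+2/25) = 4287/5000 ≈ 0.857400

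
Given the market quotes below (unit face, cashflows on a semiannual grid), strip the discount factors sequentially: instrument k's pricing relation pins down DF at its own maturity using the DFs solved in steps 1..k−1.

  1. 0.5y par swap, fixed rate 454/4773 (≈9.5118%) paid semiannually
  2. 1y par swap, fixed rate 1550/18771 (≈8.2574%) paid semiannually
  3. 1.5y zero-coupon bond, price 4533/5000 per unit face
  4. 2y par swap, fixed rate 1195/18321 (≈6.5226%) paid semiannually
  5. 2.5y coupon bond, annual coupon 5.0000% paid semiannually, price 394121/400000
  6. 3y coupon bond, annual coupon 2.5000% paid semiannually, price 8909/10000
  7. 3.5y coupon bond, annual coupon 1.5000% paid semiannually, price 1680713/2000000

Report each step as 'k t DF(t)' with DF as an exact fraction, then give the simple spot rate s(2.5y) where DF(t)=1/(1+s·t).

step 1 [0.5y] swap r/2=227/4773: DF=(1 − 227/4773·(0))/(1+227/4773) = 4773/5000 ≈ 0.954600
step 2 [1y] swap r/2=775/18771: DF=(1 − 775/18771·(0.954600))/(1+775/18771) = 369/400 ≈ 0.922500
step 3 [1.5y] zero: DF = P = 4533/5000 ≈ 0.906600
step 4 [2y] swap r/2=1195/36642: DF=(1 − 1195/36642·(0.954600+0.922500+0.906600))/(1+1195/36642) = 1761/2000 ≈ 0.880500
step 5 [2.5y] bond c/2=1/40: DF=(394121/400000 − 1/40·(0.954600+0.922500+0.906600+0.880500))/(1+1/40) = 8719/10000 ≈ 0.871900
step 6 [3y] bond c/2=1/80: DF=(8909/10000 − 1/80·(0.954600+0.922500+0.906600+0.880500+0.871900))/(1+1/80) = 8239/10000 ≈ 0.823900
step 7 [3.5y] bond c/2=3/400: DF=(1680713/2000000 − 3/400·(0.954600+0.922500+0.906600+0.880500+0.871900+0.823900))/(1+3/400) = 3971/5000 ≈ 0.794200

1 1/2 4773/5000
2 1 369/400
3 3/2 4533/5000
4 2 1761/2000
5 5/2 8719/10000
6 3 8239/10000
7 7/2 3971/5000
s(2.5y) = (1/(8719/10000) − 1)/(5/2) = 2562/43595 ≈ 5.8768%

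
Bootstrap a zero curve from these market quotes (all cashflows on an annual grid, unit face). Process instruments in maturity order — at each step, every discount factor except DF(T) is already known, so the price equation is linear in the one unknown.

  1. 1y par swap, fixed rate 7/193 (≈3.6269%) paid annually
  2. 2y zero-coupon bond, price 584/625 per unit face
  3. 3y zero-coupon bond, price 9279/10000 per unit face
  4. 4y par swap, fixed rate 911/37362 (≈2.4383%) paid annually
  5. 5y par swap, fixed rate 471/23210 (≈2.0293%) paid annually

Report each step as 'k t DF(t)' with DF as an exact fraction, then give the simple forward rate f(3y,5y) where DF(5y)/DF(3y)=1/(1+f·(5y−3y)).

1 1 193/200
2 2 584/625
3 3 9279/10000
4 4 9089/10000
5 5 4529/5000
f(3y,5y) = ((9279/10000)/(4529/5000) − 1)/(2) = 221/18116 ≈ 1.2199%

step 1 [1y] swap r/1=7/193: DF=(1 − 7/193·(0))/(1+7/193) = 193/200 ≈ 0.965000
step 2 [2y] zero: DF = P = 584/625 ≈ 0.934400
step 3 [3y] zero: DF = P = 9279/10000 ≈ 0.927900
step 4 [4y] swap r/1=911/37362: DF=(1 − 911/37362·(0.965000+0.934400+0.927900))/(1+911/37362) = 9089/10000 ≈ 0.908900
step 5 [5y] swap r/1=471/23210: DF=(1 − 471/23210·(0.965000+0.934400+0.927900+0.908900))/(1+471/23210) = 4529/5000 ≈ 0.905800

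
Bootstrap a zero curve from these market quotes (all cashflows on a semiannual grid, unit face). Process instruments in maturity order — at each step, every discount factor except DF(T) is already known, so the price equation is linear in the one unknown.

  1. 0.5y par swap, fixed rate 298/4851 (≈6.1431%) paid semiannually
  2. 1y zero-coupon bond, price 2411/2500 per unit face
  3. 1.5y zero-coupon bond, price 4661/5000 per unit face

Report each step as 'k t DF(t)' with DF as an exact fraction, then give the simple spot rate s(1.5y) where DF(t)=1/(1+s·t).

1 1/2 4851/5000
2 1 2411/2500
3 3/2 4661/5000
s(1.5y) = (1/(4661/5000) − 1)/(3/2) = 226/4661 ≈ 4.8487%

step 1 [0.5y] swap r/2=149/4851: DF=(1 − 149/4851·(0))/(1+149/4851) = 4851/5000 ≈ 0.970200
step 2 [1y] zero: DF = P = 2411/2500 ≈ 0.964400
step 3 [1.5y] zero: DF = P = 4661/5000 ≈ 0.932200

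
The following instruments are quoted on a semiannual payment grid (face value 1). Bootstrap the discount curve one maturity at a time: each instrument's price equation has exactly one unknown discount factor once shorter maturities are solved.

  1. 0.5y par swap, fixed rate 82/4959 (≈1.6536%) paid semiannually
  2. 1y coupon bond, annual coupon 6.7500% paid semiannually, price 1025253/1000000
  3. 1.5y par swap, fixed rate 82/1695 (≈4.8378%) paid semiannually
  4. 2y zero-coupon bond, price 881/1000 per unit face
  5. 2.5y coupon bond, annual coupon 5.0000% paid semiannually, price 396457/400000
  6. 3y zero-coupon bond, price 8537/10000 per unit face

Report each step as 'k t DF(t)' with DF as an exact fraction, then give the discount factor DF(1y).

1 1/2 4959/5000
2 1 4797/5000
3 3/2 9303/10000
4 2 881/1000
5 5/2 547/625
6 3 8537/10000
DF(1y) = 4797/5000 ≈ 0.959400

step 1 [0.5y] swap r/2=41/4959: DF=(1 − 41/4959·(0))/(1+41/4959) = 4959/5000 ≈ 0.991800
step 2 [1y] bond c/2=27/800: DF=(1025253/1000000 − 27/800·(0.991800))/(1+27/800) = 4797/5000 ≈ 0.959400
step 3 [1.5y] swap r/2=41/1695: DF=(1 − 41/1695·(0.991800+0.959400))/(1+41/1695) = 9303/10000 ≈ 0.930300
step 4 [2y] zero: DF = P = 881/1000 ≈ 0.881000
step 5 [2.5y] bond c/2=1/40: DF=(396457/400000 − 1/40·(0.991800+0.959400+0.930300+0.881000))/(1+1/40) = 547/625 ≈ 0.875200
step 6 [3y] zero: DF = P = 8537/10000 ≈ 0.853700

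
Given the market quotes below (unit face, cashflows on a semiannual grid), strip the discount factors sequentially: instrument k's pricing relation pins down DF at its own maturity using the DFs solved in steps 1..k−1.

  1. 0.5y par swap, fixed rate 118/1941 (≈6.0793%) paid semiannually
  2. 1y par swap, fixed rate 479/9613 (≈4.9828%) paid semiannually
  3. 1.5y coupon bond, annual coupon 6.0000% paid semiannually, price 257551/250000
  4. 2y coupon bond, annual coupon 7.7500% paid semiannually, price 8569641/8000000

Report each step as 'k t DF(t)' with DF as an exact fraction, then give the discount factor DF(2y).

step 1 [0.5y] swap r/2=59/1941: DF=(1 − 59/1941·(0))/(1+59/1941) = 1941/2000 ≈ 0.970500
step 2 [1y] swap r/2=479/19226: DF=(1 − 479/19226·(0.970500))/(1+479/19226) = 9521/10000 ≈ 0.952100
step 3 [1.5y] bond c/2=3/100: DF=(257551/250000 − 3/100·(0.970500+0.952100))/(1+3/100) = 4721/5000 ≈ 0.944200
step 4 [2y] bond c/2=31/800: DF=(8569641/8000000 − 31/800·(0.970500+0.952100+0.944200))/(1+31/800) = 9243/10000 ≈ 0.924300

1 1/2 1941/2000
2 1 9521/10000
3 3/2 4721/5000
4 2 9243/10000
DF(2y) = 9243/10000 ≈ 0.924300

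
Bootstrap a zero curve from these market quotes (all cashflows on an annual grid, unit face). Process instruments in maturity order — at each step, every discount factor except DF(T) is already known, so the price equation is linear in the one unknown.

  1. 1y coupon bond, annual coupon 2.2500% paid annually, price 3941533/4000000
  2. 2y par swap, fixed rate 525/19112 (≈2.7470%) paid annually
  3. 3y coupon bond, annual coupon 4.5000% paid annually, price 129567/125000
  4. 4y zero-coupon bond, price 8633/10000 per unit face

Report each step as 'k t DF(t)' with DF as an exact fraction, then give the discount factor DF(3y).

1 1 9637/10000
2 2 379/400
3 3 1137/1250
4 4 8633/10000
DF(3y) = 1137/1250 ≈ 0.909600

step 1 [1y] bond c/1=9/400: DF=(3941533/4000000 − 9/400·(0))/(1+9/400) = 9637/10000 ≈ 0.963700
step 2 [2y] swap r/1=525/19112: DF=(1 − 525/19112·(0.963700))/(1+525/19112) = 379/400 ≈ 0.947500
step 3 [3y] bond c/1=9/200: DF=(129567/125000 − 9/200·(0.963700+0.947500))/(1+9/200) = 1137/1250 ≈ 0.909600
step 4 [4y] zero: DF = P = 8633/10000 ≈ 0.863300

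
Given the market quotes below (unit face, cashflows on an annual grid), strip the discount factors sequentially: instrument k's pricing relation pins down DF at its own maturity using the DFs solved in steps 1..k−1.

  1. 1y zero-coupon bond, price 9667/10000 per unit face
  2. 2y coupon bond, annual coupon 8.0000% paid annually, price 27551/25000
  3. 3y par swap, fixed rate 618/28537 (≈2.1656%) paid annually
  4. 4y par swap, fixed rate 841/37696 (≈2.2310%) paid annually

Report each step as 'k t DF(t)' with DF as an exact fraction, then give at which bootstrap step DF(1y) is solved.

1 1 9667/10000
2 2 593/625
3 3 4691/5000
4 4 9159/10000
DF(1y) is solved at step 1

step 1 [1y] zero: DF = P = 9667/10000 ≈ 0.966700
step 2 [2y] bond c/1=2/25: DF=(27551/25000 − 2/25·(0.966700))/(1+2/25) = 593/625 ≈ 0.948800
step 3 [3y] swap r/1=618/28537: DF=(1 − 618/28537·(0.966700+0.948800))/(1+618/28537) = 4691/5000 ≈ 0.938200
step 4 [4y] swap r/1=841/37696: DF=(1 − 841/37696·(0.966700+0.948800+0.938200))/(1+841/37696) = 9159/10000 ≈ 0.915900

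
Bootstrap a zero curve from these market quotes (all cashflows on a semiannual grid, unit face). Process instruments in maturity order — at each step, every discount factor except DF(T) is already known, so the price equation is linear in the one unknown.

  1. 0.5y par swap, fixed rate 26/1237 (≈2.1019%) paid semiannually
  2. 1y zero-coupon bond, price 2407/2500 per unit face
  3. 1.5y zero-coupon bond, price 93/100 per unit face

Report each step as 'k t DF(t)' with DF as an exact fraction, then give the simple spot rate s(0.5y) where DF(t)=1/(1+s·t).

1 1/2 1237/1250
2 1 2407/2500
3 3/2 93/100
s(0.5y) = (1/(1237/1250) − 1)/(1/2) = 26/1237 ≈ 2.1019%

step 1 [0.5y] swap r/2=13/1237: DF=(1 − 13/1237·(0))/(1+13/1237) = 1237/1250 ≈ 0.989600
step 2 [1y] zero: DF = P = 2407/2500 ≈ 0.962800
step 3 [1.5y] zero: DF = P = 93/100 ≈ 0.930000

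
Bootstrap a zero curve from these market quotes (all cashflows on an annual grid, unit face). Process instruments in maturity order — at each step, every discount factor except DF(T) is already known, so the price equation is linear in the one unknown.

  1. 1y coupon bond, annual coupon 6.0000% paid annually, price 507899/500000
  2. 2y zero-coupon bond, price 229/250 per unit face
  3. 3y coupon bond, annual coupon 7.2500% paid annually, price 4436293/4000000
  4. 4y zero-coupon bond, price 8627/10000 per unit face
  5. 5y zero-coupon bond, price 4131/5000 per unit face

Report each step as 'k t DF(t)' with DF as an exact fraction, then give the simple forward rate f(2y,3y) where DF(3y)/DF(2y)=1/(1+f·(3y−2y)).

1 1 9583/10000
2 2 229/250
3 3 4537/5000
4 4 8627/10000
5 5 4131/5000
f(2y,3y) = ((229/250)/(4537/5000) − 1)/(1) = 43/4537 ≈ 0.9478%

step 1 [1y] bond c/1=3/50: DF=(507899/500000 − 3/50·(0))/(1+3/50) = 9583/10000 ≈ 0.958300
step 2 [2y] zero: DF = P = 229/250 ≈ 0.916000
step 3 [3y] bond c/1=29/400: DF=(4436293/4000000 − 29/400·(0.958300+0.916000))/(1+29/400) = 4537/5000 ≈ 0.907400
step 4 [4y] zero: DF = P = 8627/10000 ≈ 0.862700
step 5 [5y] zero: DF = P = 4131/5000 ≈ 0.826200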